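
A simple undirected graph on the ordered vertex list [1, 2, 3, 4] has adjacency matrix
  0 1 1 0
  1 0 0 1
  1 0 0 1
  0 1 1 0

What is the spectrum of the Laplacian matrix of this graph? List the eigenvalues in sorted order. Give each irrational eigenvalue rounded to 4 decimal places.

[0, 2, 2, 4]

Each diagonal entry of L is the vertex degree and each off-diagonal entry is -1 where an edge is present, 0 otherwise; in the order [1, 2, 3, 4] the diagonal is [2, 2, 2, 2]. Since every row of L sums to 0, the all-ones vector is in the kernel and 0 is an eigenvalue. There is one zero in the spectrum, matching the 1 component.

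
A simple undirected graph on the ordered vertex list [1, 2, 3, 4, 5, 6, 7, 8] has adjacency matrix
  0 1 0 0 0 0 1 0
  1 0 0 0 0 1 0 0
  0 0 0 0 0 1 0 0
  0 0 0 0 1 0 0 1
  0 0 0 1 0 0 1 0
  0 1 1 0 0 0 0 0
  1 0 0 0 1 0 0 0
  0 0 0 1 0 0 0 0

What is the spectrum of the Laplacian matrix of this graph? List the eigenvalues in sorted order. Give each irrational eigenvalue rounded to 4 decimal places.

With the vertex order [1, 2, 3, 4, 5, 6, 7, 8], the degrees are [2, 2, 1, 2, 2, 2, 2, 1], giving D = diag(2, 2, 1, 2, 2, 2, 2, 1) and L = D - A. The multiplicity of 0 as a Laplacian eigenvalue equals the number of connected components. The single zero eigenvalue shows the graph is connected. The eigenvalues sum to 14, which equals trace(L) = 2|E|.

[0, 0.1522, 0.5858, 1.2346, 2, 2.7654, 3.4142, 3.8478]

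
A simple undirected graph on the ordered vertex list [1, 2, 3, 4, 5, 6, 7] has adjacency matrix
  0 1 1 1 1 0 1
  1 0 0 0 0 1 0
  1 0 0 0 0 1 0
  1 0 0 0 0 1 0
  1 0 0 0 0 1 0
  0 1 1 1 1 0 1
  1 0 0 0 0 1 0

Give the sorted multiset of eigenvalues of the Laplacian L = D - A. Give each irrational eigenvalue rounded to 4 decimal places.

With the vertex order [1, 2, 3, 4, 5, 6, 7], the degrees are [5, 2, 2, 2, 2, 5, 2], giving D = diag(5, 2, 2, 2, 2, 5, 2) and L = D - A. The multiplicity of 0 as a Laplacian eigenvalue equals the number of connected components.

[0, 2, 2, 2, 2, 5, 7]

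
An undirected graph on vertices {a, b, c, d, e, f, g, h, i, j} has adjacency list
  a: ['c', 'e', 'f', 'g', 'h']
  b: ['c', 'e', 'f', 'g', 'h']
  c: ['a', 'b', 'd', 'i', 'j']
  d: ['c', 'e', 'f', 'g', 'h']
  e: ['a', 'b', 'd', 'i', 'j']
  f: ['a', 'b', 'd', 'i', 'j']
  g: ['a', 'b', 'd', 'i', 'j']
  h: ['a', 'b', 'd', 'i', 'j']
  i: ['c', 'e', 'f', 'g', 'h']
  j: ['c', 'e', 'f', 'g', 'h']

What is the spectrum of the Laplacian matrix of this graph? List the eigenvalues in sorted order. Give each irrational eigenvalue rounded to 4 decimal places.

Each diagonal entry of L is the vertex degree and each off-diagonal entry is -1 where an edge is present, 0 otherwise; in the order [a, b, c, d, e, f, g, h, i, j] the diagonal is [5, 5, 5, 5, 5, 5, 5, 5, 5, 5]. L is symmetric positive semidefinite, so every eigenvalue is real and nonnegative. The largest eigenvalue, 10, is at most the vertex count 10.

[0, 5, 5, 5, 5, 5, 5, 5, 5, 10]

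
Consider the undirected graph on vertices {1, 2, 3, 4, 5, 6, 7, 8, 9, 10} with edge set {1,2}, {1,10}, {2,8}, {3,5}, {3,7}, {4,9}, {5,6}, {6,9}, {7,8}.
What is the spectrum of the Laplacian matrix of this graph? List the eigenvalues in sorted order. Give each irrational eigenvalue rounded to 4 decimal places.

[0, 0.0979, 0.3820, 0.8244, 1.3820, 2, 2.6180, 3.1756, 3.6180, 3.9021]

With the vertex order [1, 2, 3, 4, 5, 6, 7, 8, 9, 10], the degrees are [2, 2, 2, 1, 2, 2, 2, 2, 2, 1], giving D = diag(2, 2, 2, 1, 2, 2, 2, 2, 2, 1) and L = D - A. The multiplicity of 0 as a Laplacian eigenvalue equals the number of connected components. The single zero eigenvalue shows the graph is connected. There is one zero in the spectrum, matching the 1 component. The largest eigenvalue, 3.9021, is at most the vertex count 10.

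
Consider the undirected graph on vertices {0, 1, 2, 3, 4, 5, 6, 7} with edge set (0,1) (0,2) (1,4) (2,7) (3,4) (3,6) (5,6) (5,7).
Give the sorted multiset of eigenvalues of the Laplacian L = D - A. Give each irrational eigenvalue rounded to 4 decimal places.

Reading degrees in the order [0, 1, 2, 3, 4, 5, 6, 7] gives [2, 2, 2, 2, 2, 2, 2, 2]; set D = diag(2, 2, 2, 2, 2, 2, 2, 2) and form L = D - A. Since every row of L sums to 0, the all-ones vector is in the kernel and 0 is an eigenvalue. The single zero eigenvalue shows the graph is connected.

[0, 0.5858, 0.5858, 2, 2, 3.4142, 3.4142, 4]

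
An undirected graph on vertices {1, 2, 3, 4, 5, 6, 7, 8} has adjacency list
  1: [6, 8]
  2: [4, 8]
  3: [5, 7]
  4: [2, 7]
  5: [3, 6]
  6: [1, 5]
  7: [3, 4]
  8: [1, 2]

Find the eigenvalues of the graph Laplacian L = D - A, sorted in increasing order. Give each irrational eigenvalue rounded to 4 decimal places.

With the vertex order [1, 2, 3, 4, 5, 6, 7, 8], the degrees are [2, 2, 2, 2, 2, 2, 2, 2], giving D = diag(2, 2, 2, 2, 2, 2, 2, 2) and L = D - A. L is symmetric positive semidefinite, so every eigenvalue is real and nonnegative. The single zero eigenvalue shows the graph is connected. By the matrix-tree theorem the graph has (1/8) * product of the nonzero eigenvalues = 8 spanning trees.

[0, 0.5858, 0.5858, 2, 2, 3.4142, 3.4142, 4]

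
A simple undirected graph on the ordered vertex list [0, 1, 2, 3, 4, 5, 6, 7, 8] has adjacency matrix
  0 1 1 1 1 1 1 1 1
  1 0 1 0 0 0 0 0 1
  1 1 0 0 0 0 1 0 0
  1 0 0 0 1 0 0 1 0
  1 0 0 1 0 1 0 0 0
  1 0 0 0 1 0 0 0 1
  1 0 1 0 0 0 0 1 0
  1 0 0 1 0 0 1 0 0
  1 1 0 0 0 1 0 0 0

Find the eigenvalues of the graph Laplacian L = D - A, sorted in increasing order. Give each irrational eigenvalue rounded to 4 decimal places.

[0, 1.5858, 1.5858, 3, 3, 4.4142, 4.4142, 5, 9]

Each diagonal entry of L is the vertex degree and each off-diagonal entry is -1 where an edge is present, 0 otherwise; in the order [0, 1, 2, 3, 4, 5, 6, 7, 8] the diagonal is [8, 3, 3, 3, 3, 3, 3, 3, 3]. The multiplicity of 0 as a Laplacian eigenvalue equals the number of connected components. By the matrix-tree theorem the graph has (1/9) * product of the nonzero eigenvalues = 2205 spanning trees.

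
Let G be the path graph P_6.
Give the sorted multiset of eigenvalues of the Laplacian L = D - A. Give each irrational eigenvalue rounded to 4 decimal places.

[0, 0.2679, 1, 2, 3, 3.7321]

The graph has 6 vertices and degree multiset [2, 2, 2, 2, 1, 1]; D is the diagonal matrix of degrees and L = D - A. Since every row of L sums to 0, the all-ones vector is in the kernel and 0 is an eigenvalue. There is one zero in the spectrum, matching the 1 component.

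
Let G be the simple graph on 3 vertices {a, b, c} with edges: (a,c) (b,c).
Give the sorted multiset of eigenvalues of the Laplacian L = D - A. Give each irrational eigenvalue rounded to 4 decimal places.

With the vertex order [a, b, c], the degrees are [1, 1, 2], giving D = diag(1, 1, 2) and L = D - A. Since every row of L sums to 0, the all-ones vector is in the kernel and 0 is an eigenvalue. By the matrix-tree theorem the graph has (1/3) * product of the nonzero eigenvalues = 1 spanning tree.

[0, 1, 3]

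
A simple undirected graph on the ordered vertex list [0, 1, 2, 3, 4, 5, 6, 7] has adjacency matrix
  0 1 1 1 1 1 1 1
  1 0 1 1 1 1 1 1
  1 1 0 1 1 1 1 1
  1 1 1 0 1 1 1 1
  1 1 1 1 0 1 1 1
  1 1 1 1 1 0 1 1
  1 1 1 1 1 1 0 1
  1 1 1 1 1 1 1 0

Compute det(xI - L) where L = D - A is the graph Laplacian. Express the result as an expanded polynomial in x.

x^8 - 56x^7 + 1344x^6 - 17920x^5 + 143360x^4 - 688128x^3 + 1835008x^2 - 2097152x

Each diagonal entry of L is the vertex degree and each off-diagonal entry is -1 where an edge is present, 0 otherwise; in the order [0, 1, 2, 3, 4, 5, 6, 7] the diagonal is [7, 7, 7, 7, 7, 7, 7, 7]. The eigenvalues of L are [0, 8, 8, 8, 8, 8, 8, 8]; the characteristic polynomial is the product of (x - lambda_i), which multiplies out to x^8 - 56x^7 + 1344x^6 - 17920x^5 + 143360x^4 - 688128x^3 + 1835008x^2 - 2097152x. The coefficient of x^7 equals -trace(L) = -56, matching the sum of degrees. By the matrix-tree theorem the graph has (1/8) * product of the nonzero eigenvalues = 262144 spanning trees.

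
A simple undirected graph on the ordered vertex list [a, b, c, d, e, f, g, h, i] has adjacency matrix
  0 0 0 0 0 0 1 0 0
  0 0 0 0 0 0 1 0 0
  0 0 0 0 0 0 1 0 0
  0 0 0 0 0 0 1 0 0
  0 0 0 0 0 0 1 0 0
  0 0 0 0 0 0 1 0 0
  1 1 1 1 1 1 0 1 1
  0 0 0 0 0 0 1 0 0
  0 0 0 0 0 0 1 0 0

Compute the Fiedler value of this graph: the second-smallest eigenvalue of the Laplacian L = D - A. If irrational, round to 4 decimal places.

1

Each diagonal entry of L is the vertex degree and each off-diagonal entry is -1 where an edge is present, 0 otherwise; in the order [a, b, c, d, e, f, g, h, i] the diagonal is [1, 1, 1, 1, 1, 1, 8, 1, 1]. The sorted Laplacian eigenvalues are [0, 1, 1, 1, 1, 1, 1, 1, 9]; the algebraic connectivity is the second entry, 1. By the matrix-tree theorem the graph has (1/9) * product of the nonzero eigenvalues = 1 spanning tree.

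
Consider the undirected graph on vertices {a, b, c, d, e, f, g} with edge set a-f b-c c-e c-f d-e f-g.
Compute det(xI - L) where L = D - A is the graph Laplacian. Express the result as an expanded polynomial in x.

x^7 - 12x^6 + 53x^5 - 108x^4 + 105x^3 - 46x^2 + 7x

With the vertex order [a, b, c, d, e, f, g], the degrees are [1, 1, 3, 1, 2, 3, 1], giving D = diag(1, 1, 3, 1, 2, 3, 1) and L = D - A. Computing det(xI - L) by cofactor expansion (or equivalently via sum-over-permutations) gives x^7 - 12x^6 + 53x^5 - 108x^4 + 105x^3 - 46x^2 + 7x. Since p(0) = det(-L) = 0, x divides p(x).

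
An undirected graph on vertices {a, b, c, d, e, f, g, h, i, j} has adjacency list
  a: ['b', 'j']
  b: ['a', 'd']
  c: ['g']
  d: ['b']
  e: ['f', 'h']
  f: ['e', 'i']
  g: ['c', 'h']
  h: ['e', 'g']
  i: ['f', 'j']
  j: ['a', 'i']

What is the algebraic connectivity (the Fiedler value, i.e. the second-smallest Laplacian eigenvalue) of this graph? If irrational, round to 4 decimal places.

Each diagonal entry of L is the vertex degree and each off-diagonal entry is -1 where an edge is present, 0 otherwise; in the order [a, b, c, d, e, f, g, h, i, j] the diagonal is [2, 2, 1, 1, 2, 2, 2, 2, 2, 2]. The sorted Laplacian eigenvalues are [0, 0.0979, 0.3820, 0.8244, 1.3820, 2, 2.6180, 3.1756, 3.6180, 3.9021]; the algebraic connectivity is the second entry, 0.0979.

0.0979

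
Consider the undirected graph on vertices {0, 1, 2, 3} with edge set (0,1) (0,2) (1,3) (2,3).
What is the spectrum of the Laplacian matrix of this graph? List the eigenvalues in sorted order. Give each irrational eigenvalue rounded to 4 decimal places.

With the vertex order [0, 1, 2, 3], the degrees are [2, 2, 2, 2], giving D = diag(2, 2, 2, 2) and L = D - A. Since every row of L sums to 0, the all-ones vector is in the kernel and 0 is an eigenvalue. The single zero eigenvalue shows the graph is connected. The eigenvalues sum to 8, which equals trace(L) = 2|E|.

[0, 2, 2, 4]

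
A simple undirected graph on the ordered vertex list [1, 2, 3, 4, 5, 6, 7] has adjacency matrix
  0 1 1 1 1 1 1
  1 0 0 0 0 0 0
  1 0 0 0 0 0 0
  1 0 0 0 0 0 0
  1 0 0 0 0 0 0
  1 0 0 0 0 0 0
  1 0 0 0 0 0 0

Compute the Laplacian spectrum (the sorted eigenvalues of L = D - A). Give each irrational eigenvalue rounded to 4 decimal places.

Reading degrees in the order [1, 2, 3, 4, 5, 6, 7] gives [6, 1, 1, 1, 1, 1, 1]; set D = diag(6, 1, 1, 1, 1, 1, 1) and form L = D - A. The multiplicity of 0 as a Laplacian eigenvalue equals the number of connected components. By the matrix-tree theorem the graph has (1/7) * product of the nonzero eigenvalues = 1 spanning tree.

[0, 1, 1, 1, 1, 1, 7]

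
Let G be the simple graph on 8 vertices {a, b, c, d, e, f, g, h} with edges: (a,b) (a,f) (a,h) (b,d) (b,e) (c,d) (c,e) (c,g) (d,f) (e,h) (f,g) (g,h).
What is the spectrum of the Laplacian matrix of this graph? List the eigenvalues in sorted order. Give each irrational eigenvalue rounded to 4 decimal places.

[0, 2, 2, 2, 4, 4, 4, 6]

With the vertex order [a, b, c, d, e, f, g, h], the degrees are [3, 3, 3, 3, 3, 3, 3, 3], giving D = diag(3, 3, 3, 3, 3, 3, 3, 3) and L = D - A. Diagonalising L (or applying a numerical eigensolver to the 8x8 matrix) gives the spectrum above. The single zero eigenvalue shows the graph is connected. By the matrix-tree theorem the graph has (1/8) * product of the nonzero eigenvalues = 384 spanning trees.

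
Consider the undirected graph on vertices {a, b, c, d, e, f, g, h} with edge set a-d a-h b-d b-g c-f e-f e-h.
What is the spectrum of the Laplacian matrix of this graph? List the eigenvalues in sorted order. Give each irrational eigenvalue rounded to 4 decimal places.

With the vertex order [a, b, c, d, e, f, g, h], the degrees are [2, 2, 1, 2, 2, 2, 1, 2], giving D = diag(2, 2, 1, 2, 2, 2, 1, 2) and L = D - A. Diagonalising L (or applying a numerical eigensolver to the 8x8 matrix) gives the spectrum above. The largest eigenvalue, 3.8478, is at most the vertex count 8.

[0, 0.1522, 0.5858, 1.2346, 2, 2.7654, 3.4142, 3.8478]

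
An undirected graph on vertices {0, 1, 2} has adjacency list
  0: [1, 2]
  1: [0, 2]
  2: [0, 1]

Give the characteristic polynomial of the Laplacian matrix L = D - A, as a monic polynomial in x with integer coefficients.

Each diagonal entry of L is the vertex degree and each off-diagonal entry is -1 where an edge is present, 0 otherwise; in the order [0, 1, 2] the diagonal is [2, 2, 2]. L has integer entries, so p(x) = det(xI - L) has integer coefficients. Expanding the determinant yields x^3 - 6x^2 + 9x. The constant term is 0 because L is singular (the all-ones vector lies in its kernel). There is one zero in the spectrum, matching the 1 component.

x^3 - 6x^2 + 9x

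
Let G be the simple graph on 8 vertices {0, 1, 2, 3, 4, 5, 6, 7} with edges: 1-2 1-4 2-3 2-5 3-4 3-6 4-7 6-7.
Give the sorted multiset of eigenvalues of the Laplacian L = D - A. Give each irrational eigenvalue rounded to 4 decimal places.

Each diagonal entry of L is the vertex degree and each off-diagonal entry is -1 where an edge is present, 0 otherwise; in the order [0, 1, 2, 3, 4, 5, 6, 7] the diagonal is [0, 2, 3, 3, 3, 1, 2, 2]. L is symmetric positive semidefinite, so every eigenvalue is real and nonnegative. The 2 zero eigenvalues correspond to the 2 connected components. There are 2 zeros in the spectrum, matching the 2 components.

[0, 0, 0.6086, 1.3820, 2.2271, 3, 3.6180, 5.1642]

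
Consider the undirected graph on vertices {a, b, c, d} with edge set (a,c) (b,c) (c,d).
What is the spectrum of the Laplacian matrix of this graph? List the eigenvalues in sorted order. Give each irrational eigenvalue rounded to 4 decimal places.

Reading degrees in the order [a, b, c, d] gives [1, 1, 3, 1]; set D = diag(1, 1, 3, 1) and form L = D - A. Diagonalising L (or applying a numerical eigensolver to the 4x4 matrix) gives the spectrum above. There is one zero in the spectrum, matching the 1 component. The largest eigenvalue, 4, is at most the vertex count 4.

[0, 1, 1, 4]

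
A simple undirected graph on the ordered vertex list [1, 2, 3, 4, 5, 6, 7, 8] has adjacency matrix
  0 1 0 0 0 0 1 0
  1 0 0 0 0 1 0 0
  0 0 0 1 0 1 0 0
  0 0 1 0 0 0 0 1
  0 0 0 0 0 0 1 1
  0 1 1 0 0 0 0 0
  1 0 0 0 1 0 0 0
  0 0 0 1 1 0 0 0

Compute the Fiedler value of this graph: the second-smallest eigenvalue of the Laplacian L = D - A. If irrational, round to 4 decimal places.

Reading degrees in the order [1, 2, 3, 4, 5, 6, 7, 8] gives [2, 2, 2, 2, 2, 2, 2, 2]; set D = diag(2, 2, 2, 2, 2, 2, 2, 2) and form L = D - A. The sorted Laplacian eigenvalues are [0, 0.5858, 0.5858, 2, 2, 3.4142, 3.4142, 4]; the algebraic connectivity is the second entry, 0.5858. The largest eigenvalue, 4, is at most the vertex count 8.

0.5858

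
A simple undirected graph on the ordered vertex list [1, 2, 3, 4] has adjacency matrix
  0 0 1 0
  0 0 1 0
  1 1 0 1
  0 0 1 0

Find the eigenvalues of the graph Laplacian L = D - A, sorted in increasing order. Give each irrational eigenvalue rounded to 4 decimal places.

Each diagonal entry of L is the vertex degree and each off-diagonal entry is -1 where an edge is present, 0 otherwise; in the order [1, 2, 3, 4] the diagonal is [1, 1, 3, 1]. Diagonalising L (or applying a numerical eigensolver to the 4x4 matrix) gives the spectrum above. The single zero eigenvalue shows the graph is connected. The eigenvalues sum to 6, which equals trace(L) = 2|E|.

[0, 1, 1, 4]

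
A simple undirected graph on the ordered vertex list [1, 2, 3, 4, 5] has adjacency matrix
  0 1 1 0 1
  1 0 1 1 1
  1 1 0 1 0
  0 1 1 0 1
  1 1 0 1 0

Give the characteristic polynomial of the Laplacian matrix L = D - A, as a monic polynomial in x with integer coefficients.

Each diagonal entry of L is the vertex degree and each off-diagonal entry is -1 where an edge is present, 0 otherwise; in the order [1, 2, 3, 4, 5] the diagonal is [3, 4, 3, 3, 3]. L has integer entries, so p(x) = det(xI - L) has integer coefficients. Expanding the determinant yields x^5 - 16x^4 + 94x^3 - 240x^2 + 225x. The constant term is 0 because L is singular (the all-ones vector lies in its kernel). The largest eigenvalue, 5, is at most the vertex count 5.

x^5 - 16x^4 + 94x^3 - 240x^2 + 225x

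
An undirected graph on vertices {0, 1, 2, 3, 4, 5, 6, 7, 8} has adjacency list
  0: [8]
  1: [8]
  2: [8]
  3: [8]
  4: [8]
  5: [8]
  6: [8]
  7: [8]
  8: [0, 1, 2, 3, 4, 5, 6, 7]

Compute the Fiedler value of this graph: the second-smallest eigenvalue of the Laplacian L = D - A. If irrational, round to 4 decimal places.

1

Reading degrees in the order [0, 1, 2, 3, 4, 5, 6, 7, 8] gives [1, 1, 1, 1, 1, 1, 1, 1, 8]; set D = diag(1, 1, 1, 1, 1, 1, 1, 1, 8) and form L = D - A. The sorted Laplacian eigenvalues are [0, 1, 1, 1, 1, 1, 1, 1, 9]; the algebraic connectivity is the second entry, 1. There is one zero in the spectrum, matching the 1 component.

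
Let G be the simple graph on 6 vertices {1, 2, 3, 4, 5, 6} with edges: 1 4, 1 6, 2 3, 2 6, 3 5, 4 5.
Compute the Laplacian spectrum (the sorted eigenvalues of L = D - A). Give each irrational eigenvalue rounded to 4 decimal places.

Reading degrees in the order [1, 2, 3, 4, 5, 6] gives [2, 2, 2, 2, 2, 2]; set D = diag(2, 2, 2, 2, 2, 2) and form L = D - A. L is symmetric positive semidefinite, so every eigenvalue is real and nonnegative.

[0, 1, 1, 3, 3, 4]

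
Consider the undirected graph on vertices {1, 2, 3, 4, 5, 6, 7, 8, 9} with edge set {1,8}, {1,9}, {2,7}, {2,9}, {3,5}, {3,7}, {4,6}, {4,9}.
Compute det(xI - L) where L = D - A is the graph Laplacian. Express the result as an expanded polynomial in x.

With the vertex order [1, 2, 3, 4, 5, 6, 7, 8, 9], the degrees are [2, 2, 2, 2, 1, 1, 2, 1, 3], giving D = diag(2, 2, 2, 2, 1, 1, 2, 1, 3) and L = D - A. L has integer entries, so p(x) = det(xI - L) has integer coefficients. Expanding the determinant yields x^9 - 16x^8 + 104x^7 - 354x^6 + 677x^5 - 724x^4 + 406x^3 - 104x^2 + 9x. The coefficient of x^8 equals -trace(L) = -16, matching the sum of degrees. The eigenvalues sum to 16, which equals trace(L) = 2|E|.

x^9 - 16x^8 + 104x^7 - 354x^6 + 677x^5 - 724x^4 + 406x^3 - 104x^2 + 9x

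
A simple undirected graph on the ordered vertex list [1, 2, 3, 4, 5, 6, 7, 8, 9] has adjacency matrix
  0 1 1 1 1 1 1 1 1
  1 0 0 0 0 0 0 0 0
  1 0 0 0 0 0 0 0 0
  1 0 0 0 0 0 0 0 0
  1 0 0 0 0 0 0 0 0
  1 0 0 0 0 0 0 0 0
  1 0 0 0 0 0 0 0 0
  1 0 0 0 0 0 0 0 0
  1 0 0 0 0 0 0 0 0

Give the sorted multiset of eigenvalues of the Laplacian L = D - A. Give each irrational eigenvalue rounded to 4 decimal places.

[0, 1, 1, 1, 1, 1, 1, 1, 9]

Reading degrees in the order [1, 2, 3, 4, 5, 6, 7, 8, 9] gives [8, 1, 1, 1, 1, 1, 1, 1, 1]; set D = diag(8, 1, 1, 1, 1, 1, 1, 1, 1) and form L = D - A. Diagonalising L (or applying a numerical eigensolver to the 9x9 matrix) gives the spectrum above. The single zero eigenvalue shows the graph is connected. The largest eigenvalue, 9, is at most the vertex count 9.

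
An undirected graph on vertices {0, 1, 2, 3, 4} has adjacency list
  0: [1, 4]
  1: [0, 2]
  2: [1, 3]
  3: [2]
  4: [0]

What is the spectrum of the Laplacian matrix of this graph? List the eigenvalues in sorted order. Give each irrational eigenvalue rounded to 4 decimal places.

With the vertex order [0, 1, 2, 3, 4], the degrees are [2, 2, 2, 1, 1], giving D = diag(2, 2, 2, 1, 1) and L = D - A. L is symmetric positive semidefinite, so every eigenvalue is real and nonnegative. The single zero eigenvalue shows the graph is connected. The eigenvalues sum to 8, which equals trace(L) = 2|E|. By the matrix-tree theorem the graph has (1/5) * product of the nonzero eigenvalues = 1 spanning tree.

[0, 0.3820, 1.3820, 2.6180, 3.6180]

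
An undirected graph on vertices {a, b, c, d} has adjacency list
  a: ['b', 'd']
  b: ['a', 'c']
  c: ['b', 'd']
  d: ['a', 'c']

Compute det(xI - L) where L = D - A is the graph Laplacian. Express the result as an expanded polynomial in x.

x^4 - 8x^3 + 20x^2 - 16x

With the vertex order [a, b, c, d], the degrees are [2, 2, 2, 2], giving D = diag(2, 2, 2, 2) and L = D - A. The eigenvalues of L are [0, 2, 2, 4]; the characteristic polynomial is the product of (x - lambda_i), which multiplies out to x^4 - 8x^3 + 20x^2 - 16x. Since p(0) = det(-L) = 0, x divides p(x). There is one zero in the spectrum, matching the 1 component.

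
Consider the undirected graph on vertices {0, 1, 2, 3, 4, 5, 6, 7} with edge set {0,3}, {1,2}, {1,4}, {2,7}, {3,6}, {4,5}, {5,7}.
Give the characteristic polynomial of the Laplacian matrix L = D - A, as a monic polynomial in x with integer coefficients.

x^8 - 14x^7 + 78x^6 - 220x^5 + 330x^4 - 250x^3 + 75x^2

Each diagonal entry of L is the vertex degree and each off-diagonal entry is -1 where an edge is present, 0 otherwise; in the order [0, 1, 2, 3, 4, 5, 6, 7] the diagonal is [1, 2, 2, 2, 2, 2, 1, 2]. Computing det(xI - L) by cofactor expansion (or equivalently via sum-over-permutations) gives x^8 - 14x^7 + 78x^6 - 220x^5 + 330x^4 - 250x^3 + 75x^2. The coefficient of x^7 equals -trace(L) = -14, matching the sum of degrees. There are 2 zeros in the spectrum, matching the 2 components.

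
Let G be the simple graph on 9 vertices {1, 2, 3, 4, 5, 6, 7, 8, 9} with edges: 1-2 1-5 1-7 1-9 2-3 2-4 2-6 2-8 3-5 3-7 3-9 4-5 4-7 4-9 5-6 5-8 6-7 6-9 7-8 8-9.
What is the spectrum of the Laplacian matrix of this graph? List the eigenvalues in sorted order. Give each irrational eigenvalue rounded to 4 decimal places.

[0, 4, 4, 4, 4, 5, 5, 5, 9]

Reading degrees in the order [1, 2, 3, 4, 5, 6, 7, 8, 9] gives [4, 5, 4, 4, 5, 4, 5, 4, 5]; set D = diag(4, 5, 4, 4, 5, 4, 5, 4, 5) and form L = D - A. Diagonalising L (or applying a numerical eigensolver to the 9x9 matrix) gives the spectrum above. The single zero eigenvalue shows the graph is connected. The eigenvalues sum to 40, which equals trace(L) = 2|E|.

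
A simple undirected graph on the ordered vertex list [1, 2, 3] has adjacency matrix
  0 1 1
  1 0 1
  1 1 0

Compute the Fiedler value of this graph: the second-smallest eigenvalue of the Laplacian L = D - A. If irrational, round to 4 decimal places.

Each diagonal entry of L is the vertex degree and each off-diagonal entry is -1 where an edge is present, 0 otherwise; in the order [1, 2, 3] the diagonal is [2, 2, 2]. The smallest Laplacian eigenvalue is always 0. The next one, lambda_2 = 3, measures how hard the graph is to disconnect: larger values mean better connectivity. There is one zero in the spectrum, matching the 1 component.

3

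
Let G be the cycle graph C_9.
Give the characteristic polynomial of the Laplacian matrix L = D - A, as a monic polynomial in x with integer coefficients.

x^9 - 18x^8 + 135x^7 - 546x^6 + 1287x^5 - 1782x^4 + 1386x^3 - 540x^2 + 81x

The graph has 9 vertices and degree multiset [2, 2, 2, 2, 2, 2, 2, 2, 2]; D is the diagonal matrix of degrees and L = D - A. L has integer entries, so p(x) = det(xI - L) has integer coefficients. Expanding the determinant yields x^9 - 18x^8 + 135x^7 - 546x^6 + 1287x^5 - 1782x^4 + 1386x^3 - 540x^2 + 81x. The coefficient of x^8 equals -trace(L) = -18, matching the sum of degrees.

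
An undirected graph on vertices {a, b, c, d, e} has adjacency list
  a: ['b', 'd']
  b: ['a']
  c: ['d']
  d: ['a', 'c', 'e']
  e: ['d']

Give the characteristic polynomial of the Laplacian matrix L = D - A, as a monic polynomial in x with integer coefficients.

x^5 - 8x^4 + 20x^3 - 18x^2 + 5x

Each diagonal entry of L is the vertex degree and each off-diagonal entry is -1 where an edge is present, 0 otherwise; in the order [a, b, c, d, e] the diagonal is [2, 1, 1, 3, 1]. L has integer entries, so p(x) = det(xI - L) has integer coefficients. Expanding the determinant yields x^5 - 8x^4 + 20x^3 - 18x^2 + 5x. The constant term is 0 because L is singular (the all-ones vector lies in its kernel). The largest eigenvalue, 4.1701, is at most the vertex count 5.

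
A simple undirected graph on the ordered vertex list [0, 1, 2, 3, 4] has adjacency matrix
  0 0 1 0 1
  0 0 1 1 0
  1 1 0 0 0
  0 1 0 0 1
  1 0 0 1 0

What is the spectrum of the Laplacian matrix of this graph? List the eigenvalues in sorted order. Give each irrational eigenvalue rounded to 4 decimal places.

[0, 1.3820, 1.3820, 3.6180, 3.6180]

With the vertex order [0, 1, 2, 3, 4], the degrees are [2, 2, 2, 2, 2], giving D = diag(2, 2, 2, 2, 2) and L = D - A. L is symmetric positive semidefinite, so every eigenvalue is real and nonnegative.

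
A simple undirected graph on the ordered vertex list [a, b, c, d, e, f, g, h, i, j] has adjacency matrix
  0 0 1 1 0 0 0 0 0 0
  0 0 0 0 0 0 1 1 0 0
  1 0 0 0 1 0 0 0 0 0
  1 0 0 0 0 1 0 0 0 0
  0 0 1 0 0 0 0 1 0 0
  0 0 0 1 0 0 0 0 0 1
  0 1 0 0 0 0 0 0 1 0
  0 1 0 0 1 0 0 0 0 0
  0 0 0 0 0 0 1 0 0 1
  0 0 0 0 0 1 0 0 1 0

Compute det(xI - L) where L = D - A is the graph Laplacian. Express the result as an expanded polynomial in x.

Each diagonal entry of L is the vertex degree and each off-diagonal entry is -1 where an edge is present, 0 otherwise; in the order [a, b, c, d, e, f, g, h, i, j] the diagonal is [2, 2, 2, 2, 2, 2, 2, 2, 2, 2]. L has integer entries, so p(x) = det(xI - L) has integer coefficients. Expanding the determinant yields x^10 - 20x^9 + 170x^8 - 800x^7 + 2275x^6 - 4004x^5 + 4290x^4 - 2640x^3 + 825x^2 - 100x. The coefficient of x^9 equals -trace(L) = -20, matching the sum of degrees. The largest eigenvalue, 4, is at most the vertex count 10. By the matrix-tree theorem the graph has (1/10) * product of the nonzero eigenvalues = 10 spanning trees.

x^10 - 20x^9 + 170x^8 - 800x^7 + 2275x^6 - 4004x^5 + 4290x^4 - 2640x^3 + 825x^2 - 100x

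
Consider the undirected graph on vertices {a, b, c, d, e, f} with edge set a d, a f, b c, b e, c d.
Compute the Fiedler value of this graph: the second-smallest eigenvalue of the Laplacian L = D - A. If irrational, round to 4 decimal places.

0.2679

Each diagonal entry of L is the vertex degree and each off-diagonal entry is -1 where an edge is present, 0 otherwise; in the order [a, b, c, d, e, f] the diagonal is [2, 2, 2, 2, 1, 1]. Computing the eigenvalues of L and sorting gives [0, 0.2679, 1, 2, 3, 3.7321]. The Fiedler value lambda_2 = 0.2679 is strictly positive, so the graph is connected. By the matrix-tree theorem the graph has (1/6) * product of the nonzero eigenvalues = 1 spanning tree.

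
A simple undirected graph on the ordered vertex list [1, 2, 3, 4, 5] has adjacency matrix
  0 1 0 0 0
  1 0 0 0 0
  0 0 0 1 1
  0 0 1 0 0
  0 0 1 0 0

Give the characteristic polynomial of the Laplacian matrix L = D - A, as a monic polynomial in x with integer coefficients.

x^5 - 6x^4 + 11x^3 - 6x^2

Reading degrees in the order [1, 2, 3, 4, 5] gives [1, 1, 2, 1, 1]; set D = diag(1, 1, 2, 1, 1) and form L = D - A. L has integer entries, so p(x) = det(xI - L) has integer coefficients. Expanding the determinant yields x^5 - 6x^4 + 11x^3 - 6x^2. Since p(0) = det(-L) = 0, x divides p(x). There are 2 zeros in the spectrum, matching the 2 components. The eigenvalues sum to 6, which equals trace(L) = 2|E|.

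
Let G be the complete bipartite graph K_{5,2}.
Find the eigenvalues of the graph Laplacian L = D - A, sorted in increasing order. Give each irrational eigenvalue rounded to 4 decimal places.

[0, 2, 2, 2, 2, 5, 7]

The graph has 7 vertices and degree multiset [5, 5, 2, 2, 2, 2, 2]; D is the diagonal matrix of degrees and L = D - A. Since every row of L sums to 0, the all-ones vector is in the kernel and 0 is an eigenvalue. There is one zero in the spectrum, matching the 1 component. The largest eigenvalue, 7, is at most the vertex count 7.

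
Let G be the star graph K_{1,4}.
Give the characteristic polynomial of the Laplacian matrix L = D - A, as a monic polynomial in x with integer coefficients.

The graph has 5 vertices and degree multiset [4, 1, 1, 1, 1]; D is the diagonal matrix of degrees and L = D - A. L has integer entries, so p(x) = det(xI - L) has integer coefficients. Expanding the determinant yields x^5 - 8x^4 + 18x^3 - 16x^2 + 5x. Since p(0) = det(-L) = 0, x divides p(x). By the matrix-tree theorem the graph has (1/5) * product of the nonzero eigenvalues = 1 spanning tree.

x^5 - 8x^4 + 18x^3 - 16x^2 + 5x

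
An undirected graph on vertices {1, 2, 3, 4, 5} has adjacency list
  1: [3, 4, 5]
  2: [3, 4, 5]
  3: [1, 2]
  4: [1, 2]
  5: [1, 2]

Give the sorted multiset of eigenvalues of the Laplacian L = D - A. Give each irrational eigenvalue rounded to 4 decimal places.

[0, 2, 2, 3, 5]

Each diagonal entry of L is the vertex degree and each off-diagonal entry is -1 where an edge is present, 0 otherwise; in the order [1, 2, 3, 4, 5] the diagonal is [3, 3, 2, 2, 2]. L is symmetric positive semidefinite, so every eigenvalue is real and nonnegative. The single zero eigenvalue shows the graph is connected. By the matrix-tree theorem the graph has (1/5) * product of the nonzero eigenvalues = 12 spanning trees. The largest eigenvalue, 5, is at most the vertex count 5.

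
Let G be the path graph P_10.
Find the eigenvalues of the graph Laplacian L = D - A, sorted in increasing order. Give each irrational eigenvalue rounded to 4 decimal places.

The graph has 10 vertices and degree multiset [2, 2, 2, 2, 2, 2, 2, 2, 1, 1]; D is the diagonal matrix of degrees and L = D - A. Since every row of L sums to 0, the all-ones vector is in the kernel and 0 is an eigenvalue. There is one zero in the spectrum, matching the 1 component.

[0, 0.0979, 0.3820, 0.8244, 1.3820, 2, 2.6180, 3.1756, 3.6180, 3.9021]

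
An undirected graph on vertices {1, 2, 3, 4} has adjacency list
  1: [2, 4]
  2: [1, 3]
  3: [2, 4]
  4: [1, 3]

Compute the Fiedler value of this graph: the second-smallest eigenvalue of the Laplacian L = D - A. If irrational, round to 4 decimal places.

Each diagonal entry of L is the vertex degree and each off-diagonal entry is -1 where an edge is present, 0 otherwise; in the order [1, 2, 3, 4] the diagonal is [2, 2, 2, 2]. The sorted Laplacian eigenvalues are [0, 2, 2, 4]; the algebraic connectivity is the second entry, 2. There is one zero in the spectrum, matching the 1 component.

2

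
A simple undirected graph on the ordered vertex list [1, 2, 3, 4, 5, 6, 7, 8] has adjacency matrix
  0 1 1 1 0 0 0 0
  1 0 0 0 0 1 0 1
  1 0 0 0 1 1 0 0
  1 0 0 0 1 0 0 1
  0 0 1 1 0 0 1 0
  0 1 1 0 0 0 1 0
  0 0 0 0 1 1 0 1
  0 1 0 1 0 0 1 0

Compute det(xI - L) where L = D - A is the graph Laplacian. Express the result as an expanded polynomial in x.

x^8 - 24x^7 + 240x^6 - 1296x^5 + 4080x^4 - 7488x^3 + 7424x^2 - 3072x

Each diagonal entry of L is the vertex degree and each off-diagonal entry is -1 where an edge is present, 0 otherwise; in the order [1, 2, 3, 4, 5, 6, 7, 8] the diagonal is [3, 3, 3, 3, 3, 3, 3, 3]. L has integer entries, so p(x) = det(xI - L) has integer coefficients. Expanding the determinant yields x^8 - 24x^7 + 240x^6 - 1296x^5 + 4080x^4 - 7488x^3 + 7424x^2 - 3072x. The constant term is 0 because L is singular (the all-ones vector lies in its kernel). There is one zero in the spectrum, matching the 1 component.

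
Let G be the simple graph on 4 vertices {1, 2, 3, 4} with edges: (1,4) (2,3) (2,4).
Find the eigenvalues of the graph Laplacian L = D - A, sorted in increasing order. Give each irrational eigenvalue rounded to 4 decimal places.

[0, 0.5858, 2, 3.4142]

With the vertex order [1, 2, 3, 4], the degrees are [1, 2, 1, 2], giving D = diag(1, 2, 1, 2) and L = D - A. L is symmetric positive semidefinite, so every eigenvalue is real and nonnegative. The largest eigenvalue, 3.4142, is at most the vertex count 4. There is one zero in the spectrum, matching the 1 component.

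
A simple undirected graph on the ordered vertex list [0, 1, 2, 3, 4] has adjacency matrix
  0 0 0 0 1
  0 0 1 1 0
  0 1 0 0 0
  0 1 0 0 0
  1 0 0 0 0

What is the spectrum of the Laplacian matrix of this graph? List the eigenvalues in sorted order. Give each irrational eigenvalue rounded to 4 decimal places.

[0, 0, 1, 2, 3]

Each diagonal entry of L is the vertex degree and each off-diagonal entry is -1 where an edge is present, 0 otherwise; in the order [0, 1, 2, 3, 4] the diagonal is [1, 2, 1, 1, 1]. The multiplicity of 0 as a Laplacian eigenvalue equals the number of connected components. The 2 zero eigenvalues correspond to the 2 connected components.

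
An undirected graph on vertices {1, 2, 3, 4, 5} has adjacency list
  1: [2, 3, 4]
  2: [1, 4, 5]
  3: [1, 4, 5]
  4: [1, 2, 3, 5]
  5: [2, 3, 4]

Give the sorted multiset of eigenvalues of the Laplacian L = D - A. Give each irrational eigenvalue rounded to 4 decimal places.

With the vertex order [1, 2, 3, 4, 5], the degrees are [3, 3, 3, 4, 3], giving D = diag(3, 3, 3, 4, 3) and L = D - A. The multiplicity of 0 as a Laplacian eigenvalue equals the number of connected components. There is one zero in the spectrum, matching the 1 component.

[0, 3, 3, 5, 5]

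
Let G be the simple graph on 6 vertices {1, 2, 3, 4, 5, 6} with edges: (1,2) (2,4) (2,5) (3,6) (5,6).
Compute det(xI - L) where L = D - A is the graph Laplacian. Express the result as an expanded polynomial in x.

x^6 - 10x^5 + 35x^4 - 52x^3 + 32x^2 - 6x

Each diagonal entry of L is the vertex degree and each off-diagonal entry is -1 where an edge is present, 0 otherwise; in the order [1, 2, 3, 4, 5, 6] the diagonal is [1, 3, 1, 1, 2, 2]. L has integer entries, so p(x) = det(xI - L) has integer coefficients. Expanding the determinant yields x^6 - 10x^5 + 35x^4 - 52x^3 + 32x^2 - 6x. The coefficient of x^5 equals -trace(L) = -10, matching the sum of degrees. By the matrix-tree theorem the graph has (1/6) * product of the nonzero eigenvalues = 1 spanning tree.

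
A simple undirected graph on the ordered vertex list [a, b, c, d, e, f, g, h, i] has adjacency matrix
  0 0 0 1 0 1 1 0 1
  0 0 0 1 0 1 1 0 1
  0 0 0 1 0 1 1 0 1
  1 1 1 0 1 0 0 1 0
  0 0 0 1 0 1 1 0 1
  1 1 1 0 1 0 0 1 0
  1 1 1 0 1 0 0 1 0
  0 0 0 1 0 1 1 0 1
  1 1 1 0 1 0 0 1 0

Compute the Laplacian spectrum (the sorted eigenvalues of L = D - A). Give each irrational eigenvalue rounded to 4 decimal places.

[0, 4, 4, 4, 4, 5, 5, 5, 9]

With the vertex order [a, b, c, d, e, f, g, h, i], the degrees are [4, 4, 4, 5, 4, 5, 5, 4, 5], giving D = diag(4, 4, 4, 5, 4, 5, 5, 4, 5) and L = D - A. Diagonalising L (or applying a numerical eigensolver to the 9x9 matrix) gives the spectrum above. The single zero eigenvalue shows the graph is connected. By the matrix-tree theorem the graph has (1/9) * product of the nonzero eigenvalues = 32000 spanning trees.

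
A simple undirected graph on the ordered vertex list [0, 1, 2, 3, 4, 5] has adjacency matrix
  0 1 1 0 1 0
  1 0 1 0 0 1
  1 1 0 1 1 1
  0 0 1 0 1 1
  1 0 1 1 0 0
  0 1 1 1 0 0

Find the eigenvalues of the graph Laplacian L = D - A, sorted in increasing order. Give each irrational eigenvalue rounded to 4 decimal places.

[0, 2.3820, 2.3820, 4.6180, 4.6180, 6]

With the vertex order [0, 1, 2, 3, 4, 5], the degrees are [3, 3, 5, 3, 3, 3], giving D = diag(3, 3, 5, 3, 3, 3) and L = D - A. Since every row of L sums to 0, the all-ones vector is in the kernel and 0 is an eigenvalue. By the matrix-tree theorem the graph has (1/6) * product of the nonzero eigenvalues = 121 spanning trees. The largest eigenvalue, 6, is at most the vertex count 6.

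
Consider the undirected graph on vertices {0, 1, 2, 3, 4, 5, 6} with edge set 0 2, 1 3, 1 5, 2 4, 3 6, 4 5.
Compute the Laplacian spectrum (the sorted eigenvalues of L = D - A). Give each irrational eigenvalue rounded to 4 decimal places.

With the vertex order [0, 1, 2, 3, 4, 5, 6], the degrees are [1, 2, 2, 2, 2, 2, 1], giving D = diag(1, 2, 2, 2, 2, 2, 1) and L = D - A. Since every row of L sums to 0, the all-ones vector is in the kernel and 0 is an eigenvalue. The largest eigenvalue, 3.8019, is at most the vertex count 7.

[0, 0.1981, 0.7530, 1.5550, 2.4450, 3.2470, 3.8019]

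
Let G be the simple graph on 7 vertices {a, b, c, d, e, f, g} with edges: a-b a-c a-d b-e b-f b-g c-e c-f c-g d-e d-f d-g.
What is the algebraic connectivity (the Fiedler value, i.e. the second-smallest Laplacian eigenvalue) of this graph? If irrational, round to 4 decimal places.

With the vertex order [a, b, c, d, e, f, g], the degrees are [3, 4, 4, 4, 3, 3, 3], giving D = diag(3, 4, 4, 4, 3, 3, 3) and L = D - A. The sorted Laplacian eigenvalues are [0, 3, 3, 3, 4, 4, 7]; the algebraic connectivity is the second entry, 3.

3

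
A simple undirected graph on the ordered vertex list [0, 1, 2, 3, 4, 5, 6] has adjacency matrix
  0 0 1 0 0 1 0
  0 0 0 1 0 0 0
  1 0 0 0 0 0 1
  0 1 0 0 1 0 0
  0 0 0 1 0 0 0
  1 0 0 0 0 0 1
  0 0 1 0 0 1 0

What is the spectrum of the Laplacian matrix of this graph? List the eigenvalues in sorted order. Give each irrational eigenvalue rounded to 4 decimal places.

Reading degrees in the order [0, 1, 2, 3, 4, 5, 6] gives [2, 1, 2, 2, 1, 2, 2]; set D = diag(2, 1, 2, 2, 1, 2, 2) and form L = D - A. Since every row of L sums to 0, the all-ones vector is in the kernel and 0 is an eigenvalue. The 2 zero eigenvalues correspond to the 2 connected components. The largest eigenvalue, 4, is at most the vertex count 7.

[0, 0, 1, 2, 2, 3, 4]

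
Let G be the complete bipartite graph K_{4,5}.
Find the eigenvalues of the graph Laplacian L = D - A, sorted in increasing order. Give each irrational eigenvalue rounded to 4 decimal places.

The graph has 9 vertices and degree multiset [5, 5, 5, 5, 4, 4, 4, 4, 4]; D is the diagonal matrix of degrees and L = D - A. Since every row of L sums to 0, the all-ones vector is in the kernel and 0 is an eigenvalue. The single zero eigenvalue shows the graph is connected. The eigenvalues sum to 40, which equals trace(L) = 2|E|. There is one zero in the spectrum, matching the 1 component.

[0, 4, 4, 4, 4, 5, 5, 5, 9]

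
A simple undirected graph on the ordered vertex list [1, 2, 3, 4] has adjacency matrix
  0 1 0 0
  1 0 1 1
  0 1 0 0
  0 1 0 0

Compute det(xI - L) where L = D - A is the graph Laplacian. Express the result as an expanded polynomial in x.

Each diagonal entry of L is the vertex degree and each off-diagonal entry is -1 where an edge is present, 0 otherwise; in the order [1, 2, 3, 4] the diagonal is [1, 3, 1, 1]. L has integer entries, so p(x) = det(xI - L) has integer coefficients. Expanding the determinant yields x^4 - 6x^3 + 9x^2 - 4x. Since p(0) = det(-L) = 0, x divides p(x). By the matrix-tree theorem the graph has (1/4) * product of the nonzero eigenvalues = 1 spanning tree.

x^4 - 6x^3 + 9x^2 - 4x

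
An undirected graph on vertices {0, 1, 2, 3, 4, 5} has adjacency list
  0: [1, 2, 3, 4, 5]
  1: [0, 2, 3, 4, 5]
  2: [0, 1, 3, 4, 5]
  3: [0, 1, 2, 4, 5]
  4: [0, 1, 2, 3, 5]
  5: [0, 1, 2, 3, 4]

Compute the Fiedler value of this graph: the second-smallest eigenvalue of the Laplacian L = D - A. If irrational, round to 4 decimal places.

Each diagonal entry of L is the vertex degree and each off-diagonal entry is -1 where an edge is present, 0 otherwise; in the order [0, 1, 2, 3, 4, 5] the diagonal is [5, 5, 5, 5, 5, 5]. The sorted Laplacian eigenvalues are [0, 6, 6, 6, 6, 6]; the algebraic connectivity is the second entry, 6. There is one zero in the spectrum, matching the 1 component.

6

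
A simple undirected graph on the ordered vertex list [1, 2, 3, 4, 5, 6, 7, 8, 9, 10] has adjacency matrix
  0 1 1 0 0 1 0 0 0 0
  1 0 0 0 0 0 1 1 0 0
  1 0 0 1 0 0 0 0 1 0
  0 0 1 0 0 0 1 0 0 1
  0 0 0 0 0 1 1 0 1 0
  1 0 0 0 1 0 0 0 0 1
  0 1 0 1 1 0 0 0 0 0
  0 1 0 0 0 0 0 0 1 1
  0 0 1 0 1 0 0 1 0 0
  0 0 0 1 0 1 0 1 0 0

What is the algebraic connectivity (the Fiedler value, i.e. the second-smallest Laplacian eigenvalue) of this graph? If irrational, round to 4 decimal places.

2

Each diagonal entry of L is the vertex degree and each off-diagonal entry is -1 where an edge is present, 0 otherwise; in the order [1, 2, 3, 4, 5, 6, 7, 8, 9, 10] the diagonal is [3, 3, 3, 3, 3, 3, 3, 3, 3, 3]. The smallest Laplacian eigenvalue is always 0. The next one, lambda_2 = 2, measures how hard the graph is to disconnect: larger values mean better connectivity. The largest eigenvalue, 5, is at most the vertex count 10.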